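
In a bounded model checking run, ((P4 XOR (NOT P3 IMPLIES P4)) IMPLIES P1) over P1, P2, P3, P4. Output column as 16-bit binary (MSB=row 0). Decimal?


Formula: ((P4 XOR (NOT P3 IMPLIES P4)) IMPLIES P1) over P1, P2, P3, P4 (16 rows)
Evaluate each row (bits = P1,P2,P3,P4, MSB first):
  row 0 [0000]: ((0 XOR (NOT 0 IMPLIES 0)) IMPLIES 0) -> 1
  row 1 [0001]: ((1 XOR (NOT 0 IMPLIES 1)) IMPLIES 0) -> 1
  row 2 [0010]: ((0 XOR (NOT 1 IMPLIES 0)) IMPLIES 0) -> 0
  row 3 [0011]: ((1 XOR (NOT 1 IMPLIES 1)) IMPLIES 0) -> 1
  row 4 [0100]: ((0 XOR (NOT 0 IMPLIES 0)) IMPLIES 0) -> 1
  row 5 [0101]: ((1 XOR (NOT 0 IMPLIES 1)) IMPLIES 0) -> 1
  row 6 [0110]: ((0 XOR (NOT 1 IMPLIES 0)) IMPLIES 0) -> 0
  row 7 [0111]: ((1 XOR (NOT 1 IMPLIES 1)) IMPLIES 0) -> 1
  row 8 [1000]: ((0 XOR (NOT 0 IMPLIES 0)) IMPLIES 1) -> 1
  row 9 [1001]: ((1 XOR (NOT 0 IMPLIES 1)) IMPLIES 1) -> 1
  row 10 [1010]: ((0 XOR (NOT 1 IMPLIES 0)) IMPLIES 1) -> 1
  row 11 [1011]: ((1 XOR (NOT 1 IMPLIES 1)) IMPLIES 1) -> 1
  row 12 [1100]: ((0 XOR (NOT 0 IMPLIES 0)) IMPLIES 1) -> 1
  row 13 [1101]: ((1 XOR (NOT 0 IMPLIES 1)) IMPLIES 1) -> 1
  row 14 [1110]: ((0 XOR (NOT 1 IMPLIES 0)) IMPLIES 1) -> 1
  row 15 [1111]: ((1 XOR (NOT 1 IMPLIES 1)) IMPLIES 1) -> 1
Full result column, 4 rows per line (P1,P2 fixed per line; P3,P4 runs 00..11 left to right):
  rows 0-3 [P1,P2=00]: 1101  = hex D
  rows 4-7 [P1,P2=01]: 1101  = hex D
  rows 8-11 [P1,P2=10]: 1111  = hex F
  rows 12-15 [P1,P2=11]: 1111  = hex F
Output column (row 0 .. row 15) = 1101110111111111
Output column grouped in 4s = 1101 1101 1111 1111 = 0xDDFF
Convert to decimal digit by digit (value = value*16 + digit):
  D -> 13
  13*16 + 13 (D) = 221
  221*16 + 15 (F) = 3551
  3551*16 + 15 (F) = 56831
Decimal = 56831

56831


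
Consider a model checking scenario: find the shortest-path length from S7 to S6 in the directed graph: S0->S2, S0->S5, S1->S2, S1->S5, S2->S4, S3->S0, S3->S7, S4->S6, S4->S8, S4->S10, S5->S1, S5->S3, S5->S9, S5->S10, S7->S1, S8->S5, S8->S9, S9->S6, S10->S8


BFS layer-by-layer from S7:
  dist 0: {S7}
  dist 1: {S1}
  dist 2: {S2, S5}
  dist 3: {S3, S4, S9, S10}
  dist 4: {S0, S6, S8}
  -> S6 reached at distance 4
Shortest path length = 4

4


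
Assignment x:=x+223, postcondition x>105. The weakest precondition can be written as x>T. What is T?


Formula: wp(x:=E, P) = P[E/x] (substitute E for x in postcondition)
Step 1: Postcondition: x>105
Step 2: Substitute x+223 for x: x+223>105
Step 3: Solve for x: x > 105-223 = -118

-118


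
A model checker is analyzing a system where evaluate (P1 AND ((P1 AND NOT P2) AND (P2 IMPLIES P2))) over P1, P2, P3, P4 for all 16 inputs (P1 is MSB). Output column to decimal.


Formula: (P1 AND ((P1 AND NOT P2) AND (P2 IMPLIES P2))) over P1, P2, P3, P4 (16 rows)
Evaluate each row (bits = P1,P2,P3,P4, MSB first):
  row 0 [0000]: (0 AND ((0 AND NOT 0) AND (0 IMPLIES 0))) -> 0
  row 1 [0001]: (0 AND ((0 AND NOT 0) AND (0 IMPLIES 0))) -> 0
  row 2 [0010]: (0 AND ((0 AND NOT 0) AND (0 IMPLIES 0))) -> 0
  row 3 [0011]: (0 AND ((0 AND NOT 0) AND (0 IMPLIES 0))) -> 0
  row 4 [0100]: (0 AND ((0 AND NOT 1) AND (1 IMPLIES 1))) -> 0
  row 5 [0101]: (0 AND ((0 AND NOT 1) AND (1 IMPLIES 1))) -> 0
  row 6 [0110]: (0 AND ((0 AND NOT 1) AND (1 IMPLIES 1))) -> 0
  row 7 [0111]: (0 AND ((0 AND NOT 1) AND (1 IMPLIES 1))) -> 0
  row 8 [1000]: (1 AND ((1 AND NOT 0) AND (0 IMPLIES 0))) -> 1
  row 9 [1001]: (1 AND ((1 AND NOT 0) AND (0 IMPLIES 0))) -> 1
  row 10 [1010]: (1 AND ((1 AND NOT 0) AND (0 IMPLIES 0))) -> 1
  row 11 [1011]: (1 AND ((1 AND NOT 0) AND (0 IMPLIES 0))) -> 1
  row 12 [1100]: (1 AND ((1 AND NOT 1) AND (1 IMPLIES 1))) -> 0
  row 13 [1101]: (1 AND ((1 AND NOT 1) AND (1 IMPLIES 1))) -> 0
  row 14 [1110]: (1 AND ((1 AND NOT 1) AND (1 IMPLIES 1))) -> 0
  row 15 [1111]: (1 AND ((1 AND NOT 1) AND (1 IMPLIES 1))) -> 0
Full result column, 4 rows per line (P1,P2 fixed per line; P3,P4 runs 00..11 left to right):
  rows 0-3 [P1,P2=00]: 0000  = hex 0
  rows 4-7 [P1,P2=01]: 0000  = hex 0
  rows 8-11 [P1,P2=10]: 1111  = hex F
  rows 12-15 [P1,P2=11]: 0000  = hex 0
Output column (row 0 .. row 15) = 0000000011110000
Output column grouped in 4s = 0000 0000 1111 0000 = 0x00F0
Convert to decimal digit by digit (value = value*16 + digit):
  0 -> 0
  0*16 + 0 = 0
  0*16 + 15 (F) = 15
  15*16 + 0 = 240
Decimal = 240

240


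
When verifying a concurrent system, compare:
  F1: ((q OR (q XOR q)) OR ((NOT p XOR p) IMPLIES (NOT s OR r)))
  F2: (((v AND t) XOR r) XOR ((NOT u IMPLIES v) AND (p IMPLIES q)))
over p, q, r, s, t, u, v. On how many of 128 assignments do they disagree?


F1 = ((q OR (q XOR q)) OR ((NOT p XOR p) IMPLIES (NOT s OR r)))
F2 = (((v AND t) XOR r) XOR ((NOT u IMPLIES v) AND (p IMPLIES q)))
Evaluate both on each of 128 rows (bits = p,q,r,s,t,u,v):
  row 0 [0000000]: F1=1 F2=0 (differ) -> 1
  row 1 [0000001]: F1=1 F2=1 -> 0
  row 2 [0000010]: F1=1 F2=1 -> 0
  row 3 [0000011]: F1=1 F2=1 -> 0
  row 4 [0000100]: F1=1 F2=0 (differ) -> 1
  (every remaining row is evaluated the same way; all 128 results are listed next)
Full result column, 8 rows per line (p,q,r,s fixed per line; t,u,v runs 000..111 left to right):
  rows 0-7 [p,q,r,s=0000]: 10001101  (ones: 4)
  rows 8-15 [p,q,r,s=0001]: 01110010  (ones: 4)
  rows 16-23 [p,q,r,s=0010]: 01110010  (ones: 4)
  rows 24-31 [p,q,r,s=0011]: 01110010  (ones: 4)
  rows 32-39 [p,q,r,s=0100]: 10001101  (ones: 4)
  rows 40-47 [p,q,r,s=0101]: 10001101  (ones: 4)
  rows 48-55 [p,q,r,s=0110]: 01110010  (ones: 4)
  rows 56-63 [p,q,r,s=0111]: 01110010  (ones: 4)
  rows 64-71 [p,q,r,s=1000]: 11111010  (ones: 6)
  rows 72-79 [p,q,r,s=1001]: 00000101  (ones: 2)
  rows 80-87 [p,q,r,s=1010]: 00000101  (ones: 2)
  rows 88-95 [p,q,r,s=1011]: 00000101  (ones: 2)
  rows 96-103 [p,q,r,s=1100]: 10001101  (ones: 4)
  rows 104-111 [p,q,r,s=1101]: 10001101  (ones: 4)
  rows 112-119 [p,q,r,s=1110]: 01110010  (ones: 4)
  rows 120-127 [p,q,r,s=1111]: 01110010  (ones: 4)
Disagreements = 4+4+4+4+4+4+4+4+6+2+2+2+4+4+4+4 = 60

60


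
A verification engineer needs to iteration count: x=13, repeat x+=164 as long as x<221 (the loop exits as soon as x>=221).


Step 1: x goes from 13 toward 221 by 164; the body runs while x<221, so iterations = ceil((bound-start)/step)
Step 2: Distance=208
Step 3: ceil(208/164)=2

2


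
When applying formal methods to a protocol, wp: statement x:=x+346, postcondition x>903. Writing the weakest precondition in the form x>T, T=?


Formula: wp(x:=E, P) = P[E/x] (substitute E for x in postcondition)
Step 1: Postcondition: x>903
Step 2: Substitute x+346 for x: x+346>903
Step 3: Solve for x: x > 903-346 = 557

557


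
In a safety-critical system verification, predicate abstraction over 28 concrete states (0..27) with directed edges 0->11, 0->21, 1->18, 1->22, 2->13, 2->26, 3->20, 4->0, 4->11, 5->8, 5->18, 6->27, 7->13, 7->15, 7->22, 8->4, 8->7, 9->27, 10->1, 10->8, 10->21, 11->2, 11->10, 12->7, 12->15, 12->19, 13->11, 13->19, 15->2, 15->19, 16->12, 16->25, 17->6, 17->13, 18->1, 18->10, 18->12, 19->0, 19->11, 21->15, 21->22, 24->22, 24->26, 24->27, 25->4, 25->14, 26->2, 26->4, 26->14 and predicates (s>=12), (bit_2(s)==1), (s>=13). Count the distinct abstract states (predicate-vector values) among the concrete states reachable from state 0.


BFS from 0:
Concrete reachable: {0, 1, 2, 4, 7, 8, 10, 11, 12, 13, 14, 15, 18, 19, 21, 22, 26}
Abstract via predicates (s>=12), (bit_2(s)==1), (s>=13):
  (0,0,0) <- {0, 1, 2, 8, 10, 11}
  (0,1,0) <- {4, 7}
  (1,0,1) <- {18, 19, 26}
  (1,1,0) <- {12}
  (1,1,1) <- {13, 14, 15, 21, 22}
Distinct abstract states = 5

5


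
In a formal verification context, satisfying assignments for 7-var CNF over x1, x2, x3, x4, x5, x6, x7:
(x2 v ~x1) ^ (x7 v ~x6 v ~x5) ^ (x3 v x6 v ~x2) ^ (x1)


CNF with 4 clauses over 7 vars (128 assignments).
An assignment satisfies CNF iff every clause has >=1 true literal.
Check each row (bits = x1,x2,x3,x4,x5,x6,x7; clause T/F shown):
  row 0 [0000000]: clauses=TTTF -> 0
  row 1 [0000001]: clauses=TTTF -> 0
  row 2 [0000010]: clauses=TTTF -> 0
  row 3 [0000011]: clauses=TTTF -> 0
  row 4 [0000100]: clauses=TTTF -> 0
  (every remaining row is evaluated the same way; all 128 results are listed next)
Full result column, 8 rows per line (x1,x2,x3,x4 fixed per line; x5,x6,x7 runs 000..111 left to right):
  rows 0-7 [x1,x2,x3,x4=0000]: 00000000  (ones: 0)
  rows 8-15 [x1,x2,x3,x4=0001]: 00000000  (ones: 0)
  rows 16-23 [x1,x2,x3,x4=0010]: 00000000  (ones: 0)
  rows 24-31 [x1,x2,x3,x4=0011]: 00000000  (ones: 0)
  rows 32-39 [x1,x2,x3,x4=0100]: 00000000  (ones: 0)
  rows 40-47 [x1,x2,x3,x4=0101]: 00000000  (ones: 0)
  rows 48-55 [x1,x2,x3,x4=0110]: 00000000  (ones: 0)
  rows 56-63 [x1,x2,x3,x4=0111]: 00000000  (ones: 0)
  rows 64-71 [x1,x2,x3,x4=1000]: 00000000  (ones: 0)
  rows 72-79 [x1,x2,x3,x4=1001]: 00000000  (ones: 0)
  rows 80-87 [x1,x2,x3,x4=1010]: 00000000  (ones: 0)
  rows 88-95 [x1,x2,x3,x4=1011]: 00000000  (ones: 0)
  rows 96-103 [x1,x2,x3,x4=1100]: 00110001  (ones: 3)
  rows 104-111 [x1,x2,x3,x4=1101]: 00110001  (ones: 3)
  rows 112-119 [x1,x2,x3,x4=1110]: 11111101  (ones: 7)
  rows 120-127 [x1,x2,x3,x4=1111]: 11111101  (ones: 7)
Satisfying assignments = 0+0+0+0+0+0+0+0+0+0+0+0+3+3+7+7 = 20

20


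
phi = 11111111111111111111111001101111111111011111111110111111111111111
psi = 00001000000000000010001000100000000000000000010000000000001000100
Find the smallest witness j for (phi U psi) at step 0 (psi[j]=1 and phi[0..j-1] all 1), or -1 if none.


(phi U psi) at 0: need smallest j with psi[j]=1 and phi[i]=1 for all i in [0,j).
Scan from step 0:
  step 0: phi=1, psi=0 -> continue
  step 1: phi=1, psi=0 -> continue
  step 2: phi=1, psi=0 -> continue
  step 3: phi=1, psi=0 -> continue
  step 4: psi=1 and phi held for [0,4) -> witness found
Witness step = 4

4


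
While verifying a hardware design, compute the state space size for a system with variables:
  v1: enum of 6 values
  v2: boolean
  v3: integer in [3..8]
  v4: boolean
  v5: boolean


State space = product of domain sizes of all variables.
Domain sizes:
  v1 (enum of 6 values): 6
  v2 (boolean): 2
  v3 (integer in [3..8]): 6
  v4 (boolean): 2
  v5 (boolean): 2
Product = 6 * 2 * 6 * 2 * 2 = 288

288


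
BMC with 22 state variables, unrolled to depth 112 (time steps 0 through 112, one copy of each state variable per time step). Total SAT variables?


BMC unrolls to depth k, creating one copy of each state var for steps 0..k.
Step count = 112 + 1 = 113 (steps 0 through 112)
Vars per step = 22
Total = 22 * 113 = 2486

2486


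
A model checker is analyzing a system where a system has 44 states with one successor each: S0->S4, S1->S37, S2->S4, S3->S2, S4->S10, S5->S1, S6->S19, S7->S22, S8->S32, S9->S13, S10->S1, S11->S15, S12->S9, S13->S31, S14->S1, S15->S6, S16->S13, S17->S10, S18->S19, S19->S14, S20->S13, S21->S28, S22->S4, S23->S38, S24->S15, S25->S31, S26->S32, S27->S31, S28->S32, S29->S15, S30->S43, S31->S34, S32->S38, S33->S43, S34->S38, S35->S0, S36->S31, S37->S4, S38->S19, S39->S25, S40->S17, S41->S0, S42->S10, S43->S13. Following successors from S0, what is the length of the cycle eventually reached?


Trace from S0 until a state repeats:
  S0 -> S4 -> S10 -> S1 -> S37 -> S4
S4 first seen at step 1, revisited at step 5.
Cycle length = 5 - 1 = 4

4


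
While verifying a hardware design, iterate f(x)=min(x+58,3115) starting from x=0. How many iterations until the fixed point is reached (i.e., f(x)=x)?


Step 1: x=0, cap=3115, increment=58
Step 2: x grows by 58 each step until capped at 3115; fixed point is x=3115
Step 3: iterations = ceil(3115/58) = 54

54


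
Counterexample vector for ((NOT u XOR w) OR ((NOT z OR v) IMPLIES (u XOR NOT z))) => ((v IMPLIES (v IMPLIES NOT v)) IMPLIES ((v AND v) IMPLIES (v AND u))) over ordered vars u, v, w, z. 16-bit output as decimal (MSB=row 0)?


F1 = ((NOT u XOR w) OR ((NOT z OR v) IMPLIES (u XOR NOT z)))
F2 = ((v IMPLIES (v IMPLIES NOT v)) IMPLIES ((v AND v) IMPLIES (v AND u)))
Counterexample to F1=>F2 is where F1=1 and F2=0.
Evaluate each row (bits = u,v,w,z, MSB first):
  row 0 [0000]: F1=1 F2=1 -> F1&~F2 -> 0
  row 1 [0001]: F1=1 F2=1 -> F1&~F2 -> 0
  row 2 [0010]: F1=1 F2=1 -> F1&~F2 -> 0
  row 3 [0011]: F1=1 F2=1 -> F1&~F2 -> 0
  row 4 [0100]: F1=1 F2=1 -> F1&~F2 -> 0
  row 5 [0101]: F1=1 F2=1 -> F1&~F2 -> 0
  row 6 [0110]: F1=1 F2=1 -> F1&~F2 -> 0
  row 7 [0111]: F1=0 F2=1 -> F1&~F2 -> 0
  row 8 [1000]: F1=0 F2=1 -> F1&~F2 -> 0
  row 9 [1001]: F1=1 F2=1 -> F1&~F2 -> 0
  row 10 [1010]: F1=1 F2=1 -> F1&~F2 -> 0
  row 11 [1011]: F1=1 F2=1 -> F1&~F2 -> 0
  row 12 [1100]: F1=0 F2=1 -> F1&~F2 -> 0
  row 13 [1101]: F1=1 F2=1 -> F1&~F2 -> 0
  row 14 [1110]: F1=1 F2=1 -> F1&~F2 -> 0
  row 15 [1111]: F1=1 F2=1 -> F1&~F2 -> 0
Full result column, 4 rows per line (u,v fixed per line; w,z runs 00..11 left to right):
  rows 0-3 [u,v=00]: 0000  = hex 0
  rows 4-7 [u,v=01]: 0000  = hex 0
  rows 8-11 [u,v=10]: 0000  = hex 0
  rows 12-15 [u,v=11]: 0000  = hex 0
Counterexample vector (row 0 .. row 15) = 0000000000000000
Output column grouped in 4s = 0000 0000 0000 0000 = 0x0000
Convert to decimal digit by digit (value = value*16 + digit):
  0 -> 0
  0*16 + 0 = 0
  0*16 + 0 = 0
  0*16 + 0 = 0
Decimal = 0

0


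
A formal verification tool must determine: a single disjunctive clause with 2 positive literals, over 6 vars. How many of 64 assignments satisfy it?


Step 1: Total=2^6=64
Step 2: Unsat when all 2 false: 2^4=16
Step 3: Sat=64-16=48

48


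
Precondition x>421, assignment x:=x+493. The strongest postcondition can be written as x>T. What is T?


Formula: sp(P, x:=E) = exists old_x. (x = E[old_x/x]) AND P[old_x/x] (old_x is the value of x before the assignment; eliminate old_x by solving x = E[old_x/x] for old_x)
Step 1: Precondition P: x>421, i.e. old_x > 421
Step 2: Assignment gives x = old_x + 493, so old_x = x - 493
Step 3: Substitute into P: x - 493 > 421
Step 4: Simplify: x > 421+493 = 914

914


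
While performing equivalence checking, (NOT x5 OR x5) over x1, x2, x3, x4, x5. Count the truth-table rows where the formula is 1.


Formula: (NOT x5 OR x5) over 5 vars (32 rows)
Evaluate each row (x1, x2, x3, x4, x5 as bits, MSB first):
  row 0 [00000]: (NOT 0 OR 0) -> 1
  row 1 [00001]: (NOT 1 OR 1) -> 1
  row 2 [00010]: (NOT 0 OR 0) -> 1
  row 3 [00011]: (NOT 1 OR 1) -> 1
  row 4 [00100]: (NOT 0 OR 0) -> 1
  row 5 [00101]: (NOT 1 OR 1) -> 1
  row 6 [00110]: (NOT 0 OR 0) -> 1
  row 7 [00111]: (NOT 1 OR 1) -> 1
  row 8 [01000]: (NOT 0 OR 0) -> 1
  row 9 [01001]: (NOT 1 OR 1) -> 1
  row 10 [01010]: (NOT 0 OR 0) -> 1
  row 11 [01011]: (NOT 1 OR 1) -> 1
  row 12 [01100]: (NOT 0 OR 0) -> 1
  row 13 [01101]: (NOT 1 OR 1) -> 1
  row 14 [01110]: (NOT 0 OR 0) -> 1
  row 15 [01111]: (NOT 1 OR 1) -> 1
  row 16 [10000]: (NOT 0 OR 0) -> 1
  row 17 [10001]: (NOT 1 OR 1) -> 1
  row 18 [10010]: (NOT 0 OR 0) -> 1
  row 19 [10011]: (NOT 1 OR 1) -> 1
  row 20 [10100]: (NOT 0 OR 0) -> 1
  row 21 [10101]: (NOT 1 OR 1) -> 1
  row 22 [10110]: (NOT 0 OR 0) -> 1
  row 23 [10111]: (NOT 1 OR 1) -> 1
  row 24 [11000]: (NOT 0 OR 0) -> 1
  row 25 [11001]: (NOT 1 OR 1) -> 1
  row 26 [11010]: (NOT 0 OR 0) -> 1
  row 27 [11011]: (NOT 1 OR 1) -> 1
  row 28 [11100]: (NOT 0 OR 0) -> 1
  row 29 [11101]: (NOT 1 OR 1) -> 1
  row 30 [11110]: (NOT 0 OR 0) -> 1
  row 31 [11111]: (NOT 1 OR 1) -> 1
Full result column, 8 rows per line (x1,x2 fixed per line; x3,x4,x5 runs 000..111 left to right):
  rows 0-7 [x1,x2=00]: 11111111  (ones: 8)
  rows 8-15 [x1,x2=01]: 11111111  (ones: 8)
  rows 16-23 [x1,x2=10]: 11111111  (ones: 8)
  rows 24-31 [x1,x2=11]: 11111111  (ones: 8)
Count of 1-rows = 8+8+8+8 = 32

32


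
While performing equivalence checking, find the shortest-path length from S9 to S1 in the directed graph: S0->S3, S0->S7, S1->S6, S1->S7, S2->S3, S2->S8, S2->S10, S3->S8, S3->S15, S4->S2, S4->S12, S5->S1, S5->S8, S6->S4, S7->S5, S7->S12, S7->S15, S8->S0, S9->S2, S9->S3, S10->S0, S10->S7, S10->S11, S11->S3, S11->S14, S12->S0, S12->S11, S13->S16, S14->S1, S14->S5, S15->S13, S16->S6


BFS layer-by-layer from S9:
  dist 0: {S9}
  dist 1: {S2, S3}
  dist 2: {S8, S10, S15}
  dist 3: {S0, S7, S11, S13}
  dist 4: {S5, S12, S14, S16}
  dist 5: {S1, S6}
  -> S1 reached at distance 5
Shortest path length = 5

5


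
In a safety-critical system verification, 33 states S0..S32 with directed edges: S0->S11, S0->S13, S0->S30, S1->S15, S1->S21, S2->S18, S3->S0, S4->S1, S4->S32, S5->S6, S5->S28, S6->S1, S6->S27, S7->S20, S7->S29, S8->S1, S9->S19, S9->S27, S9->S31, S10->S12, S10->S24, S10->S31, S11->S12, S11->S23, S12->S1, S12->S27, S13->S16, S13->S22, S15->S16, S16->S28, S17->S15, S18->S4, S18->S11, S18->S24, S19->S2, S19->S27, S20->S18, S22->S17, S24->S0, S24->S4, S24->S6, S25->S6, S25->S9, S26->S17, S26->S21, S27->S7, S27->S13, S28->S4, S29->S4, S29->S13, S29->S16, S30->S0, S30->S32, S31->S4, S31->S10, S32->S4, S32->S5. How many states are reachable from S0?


BFS from S0:
  layer 0: {S0}
  layer 1: {S11, S13, S30}
  layer 2: {S12, S16, S22, S23, S32}
  layer 3: {S1, S4, S5, S17, S27, S28}
  layer 4: {S6, S7, S15, S21}
  layer 5: {S20, S29}
  layer 6: {S18}
  layer 7: {S24}
Reachable set: {S0, S1, S4, S5, S6, S7, S11, S12, S13, S15, S16, S17, S18, S20, S21, S22, S23, S24, S27, S28, S29, S30, S32}
Count = 23

23


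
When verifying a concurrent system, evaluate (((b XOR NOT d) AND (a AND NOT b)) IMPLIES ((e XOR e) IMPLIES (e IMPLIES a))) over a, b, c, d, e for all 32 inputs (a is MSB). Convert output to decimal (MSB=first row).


Formula: (((b XOR NOT d) AND (a AND NOT b)) IMPLIES ((e XOR e) IMPLIES (e IMPLIES a))) over a, b, c, d, e (32 rows)
Evaluate each row (bits = a,b,c,d,e, MSB first):
  row 0 [00000]: (((0 XOR NOT 0) AND (0 AND NOT 0)) IMPLIES ((0 XOR 0) IMPLIES (0 IMPLIES 0))) -> 1
  row 1 [00001]: (((0 XOR NOT 0) AND (0 AND NOT 0)) IMPLIES ((1 XOR 1) IMPLIES (1 IMPLIES 0))) -> 1
  row 2 [00010]: (((0 XOR NOT 1) AND (0 AND NOT 0)) IMPLIES ((0 XOR 0) IMPLIES (0 IMPLIES 0))) -> 1
  row 3 [00011]: (((0 XOR NOT 1) AND (0 AND NOT 0)) IMPLIES ((1 XOR 1) IMPLIES (1 IMPLIES 0))) -> 1
  row 4 [00100]: (((0 XOR NOT 0) AND (0 AND NOT 0)) IMPLIES ((0 XOR 0) IMPLIES (0 IMPLIES 0))) -> 1
  row 5 [00101]: (((0 XOR NOT 0) AND (0 AND NOT 0)) IMPLIES ((1 XOR 1) IMPLIES (1 IMPLIES 0))) -> 1
  row 6 [00110]: (((0 XOR NOT 1) AND (0 AND NOT 0)) IMPLIES ((0 XOR 0) IMPLIES (0 IMPLIES 0))) -> 1
  row 7 [00111]: (((0 XOR NOT 1) AND (0 AND NOT 0)) IMPLIES ((1 XOR 1) IMPLIES (1 IMPLIES 0))) -> 1
  row 8 [01000]: (((1 XOR NOT 0) AND (0 AND NOT 1)) IMPLIES ((0 XOR 0) IMPLIES (0 IMPLIES 0))) -> 1
  row 9 [01001]: (((1 XOR NOT 0) AND (0 AND NOT 1)) IMPLIES ((1 XOR 1) IMPLIES (1 IMPLIES 0))) -> 1
  row 10 [01010]: (((1 XOR NOT 1) AND (0 AND NOT 1)) IMPLIES ((0 XOR 0) IMPLIES (0 IMPLIES 0))) -> 1
  row 11 [01011]: (((1 XOR NOT 1) AND (0 AND NOT 1)) IMPLIES ((1 XOR 1) IMPLIES (1 IMPLIES 0))) -> 1
  row 12 [01100]: (((1 XOR NOT 0) AND (0 AND NOT 1)) IMPLIES ((0 XOR 0) IMPLIES (0 IMPLIES 0))) -> 1
  row 13 [01101]: (((1 XOR NOT 0) AND (0 AND NOT 1)) IMPLIES ((1 XOR 1) IMPLIES (1 IMPLIES 0))) -> 1
  row 14 [01110]: (((1 XOR NOT 1) AND (0 AND NOT 1)) IMPLIES ((0 XOR 0) IMPLIES (0 IMPLIES 0))) -> 1
  row 15 [01111]: (((1 XOR NOT 1) AND (0 AND NOT 1)) IMPLIES ((1 XOR 1) IMPLIES (1 IMPLIES 0))) -> 1
  row 16 [10000]: (((0 XOR NOT 0) AND (1 AND NOT 0)) IMPLIES ((0 XOR 0) IMPLIES (0 IMPLIES 1))) -> 1
  row 17 [10001]: (((0 XOR NOT 0) AND (1 AND NOT 0)) IMPLIES ((1 XOR 1) IMPLIES (1 IMPLIES 1))) -> 1
  row 18 [10010]: (((0 XOR NOT 1) AND (1 AND NOT 0)) IMPLIES ((0 XOR 0) IMPLIES (0 IMPLIES 1))) -> 1
  row 19 [10011]: (((0 XOR NOT 1) AND (1 AND NOT 0)) IMPLIES ((1 XOR 1) IMPLIES (1 IMPLIES 1))) -> 1
  row 20 [10100]: (((0 XOR NOT 0) AND (1 AND NOT 0)) IMPLIES ((0 XOR 0) IMPLIES (0 IMPLIES 1))) -> 1
  row 21 [10101]: (((0 XOR NOT 0) AND (1 AND NOT 0)) IMPLIES ((1 XOR 1) IMPLIES (1 IMPLIES 1))) -> 1
  row 22 [10110]: (((0 XOR NOT 1) AND (1 AND NOT 0)) IMPLIES ((0 XOR 0) IMPLIES (0 IMPLIES 1))) -> 1
  row 23 [10111]: (((0 XOR NOT 1) AND (1 AND NOT 0)) IMPLIES ((1 XOR 1) IMPLIES (1 IMPLIES 1))) -> 1
  row 24 [11000]: (((1 XOR NOT 0) AND (1 AND NOT 1)) IMPLIES ((0 XOR 0) IMPLIES (0 IMPLIES 1))) -> 1
  row 25 [11001]: (((1 XOR NOT 0) AND (1 AND NOT 1)) IMPLIES ((1 XOR 1) IMPLIES (1 IMPLIES 1))) -> 1
  row 26 [11010]: (((1 XOR NOT 1) AND (1 AND NOT 1)) IMPLIES ((0 XOR 0) IMPLIES (0 IMPLIES 1))) -> 1
  row 27 [11011]: (((1 XOR NOT 1) AND (1 AND NOT 1)) IMPLIES ((1 XOR 1) IMPLIES (1 IMPLIES 1))) -> 1
  row 28 [11100]: (((1 XOR NOT 0) AND (1 AND NOT 1)) IMPLIES ((0 XOR 0) IMPLIES (0 IMPLIES 1))) -> 1
  row 29 [11101]: (((1 XOR NOT 0) AND (1 AND NOT 1)) IMPLIES ((1 XOR 1) IMPLIES (1 IMPLIES 1))) -> 1
  row 30 [11110]: (((1 XOR NOT 1) AND (1 AND NOT 1)) IMPLIES ((0 XOR 0) IMPLIES (0 IMPLIES 1))) -> 1
  row 31 [11111]: (((1 XOR NOT 1) AND (1 AND NOT 1)) IMPLIES ((1 XOR 1) IMPLIES (1 IMPLIES 1))) -> 1
Full result column, 4 rows per line (a,b,c fixed per line; d,e runs 00..11 left to right):
  rows 0-3 [a,b,c=000]: 1111  = hex F
  rows 4-7 [a,b,c=001]: 1111  = hex F
  rows 8-11 [a,b,c=010]: 1111  = hex F
  rows 12-15 [a,b,c=011]: 1111  = hex F
  rows 16-19 [a,b,c=100]: 1111  = hex F
  rows 20-23 [a,b,c=101]: 1111  = hex F
  rows 24-27 [a,b,c=110]: 1111  = hex F
  rows 28-31 [a,b,c=111]: 1111  = hex F
Output column (row 0 .. row 31) = 11111111111111111111111111111111
Output column grouped in 4s = 1111 1111 1111 1111 1111 1111 1111 1111 = 0xFFFFFFFF
Convert to decimal digit by digit (value = value*16 + digit):
  F -> 15
  15*16 + 15 (F) = 255
  255*16 + 15 (F) = 4095
  4095*16 + 15 (F) = 65535
  65535*16 + 15 (F) = 1048575
  1048575*16 + 15 (F) = 16777215
  16777215*16 + 15 (F) = 268435455
  268435455*16 + 15 (F) = 4294967295
Decimal = 4294967295

4294967295


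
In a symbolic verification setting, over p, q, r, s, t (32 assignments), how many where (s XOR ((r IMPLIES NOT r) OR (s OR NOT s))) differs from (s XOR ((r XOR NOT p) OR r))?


F1 = (s XOR ((r IMPLIES NOT r) OR (s OR NOT s)))
F2 = (s XOR ((r XOR NOT p) OR r))
Evaluate both on each of 32 rows (bits = p,q,r,s,t):
  row 0 [00000]: F1=1 F2=1 -> 0
  row 1 [00001]: F1=1 F2=1 -> 0
  row 2 [00010]: F1=0 F2=0 -> 0
  row 3 [00011]: F1=0 F2=0 -> 0
  row 4 [00100]: F1=1 F2=1 -> 0
  row 5 [00101]: F1=1 F2=1 -> 0
  row 6 [00110]: F1=0 F2=0 -> 0
  row 7 [00111]: F1=0 F2=0 -> 0
  row 8 [01000]: F1=1 F2=1 -> 0
  row 9 [01001]: F1=1 F2=1 -> 0
  row 10 [01010]: F1=0 F2=0 -> 0
  row 11 [01011]: F1=0 F2=0 -> 0
  row 12 [01100]: F1=1 F2=1 -> 0
  row 13 [01101]: F1=1 F2=1 -> 0
  row 14 [01110]: F1=0 F2=0 -> 0
  row 15 [01111]: F1=0 F2=0 -> 0
  row 16 [10000]: F1=1 F2=0 (differ) -> 1
  row 17 [10001]: F1=1 F2=0 (differ) -> 1
  row 18 [10010]: F1=0 F2=1 (differ) -> 1
  row 19 [10011]: F1=0 F2=1 (differ) -> 1
  row 20 [10100]: F1=1 F2=1 -> 0
  row 21 [10101]: F1=1 F2=1 -> 0
  row 22 [10110]: F1=0 F2=0 -> 0
  row 23 [10111]: F1=0 F2=0 -> 0
  row 24 [11000]: F1=1 F2=0 (differ) -> 1
  row 25 [11001]: F1=1 F2=0 (differ) -> 1
  row 26 [11010]: F1=0 F2=1 (differ) -> 1
  row 27 [11011]: F1=0 F2=1 (differ) -> 1
  row 28 [11100]: F1=1 F2=1 -> 0
  row 29 [11101]: F1=1 F2=1 -> 0
  row 30 [11110]: F1=0 F2=0 -> 0
  row 31 [11111]: F1=0 F2=0 -> 0
Full result column, 8 rows per line (p,q fixed per line; r,s,t runs 000..111 left to right):
  rows 0-7 [p,q=00]: 00000000  (ones: 0)
  rows 8-15 [p,q=01]: 00000000  (ones: 0)
  rows 16-23 [p,q=10]: 11110000  (ones: 4)
  rows 24-31 [p,q=11]: 11110000  (ones: 4)
Disagreements = 0+0+4+4 = 8

8


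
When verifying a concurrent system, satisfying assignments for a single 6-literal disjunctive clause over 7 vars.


Step 1: Total=2^7=128
Step 2: Unsat when all 6 false: 2^1=2
Step 3: Sat=128-2=126

126


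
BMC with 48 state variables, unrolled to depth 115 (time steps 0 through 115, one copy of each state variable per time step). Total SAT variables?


BMC unrolls to depth k, creating one copy of each state var for steps 0..k.
Step count = 115 + 1 = 116 (steps 0 through 115)
Vars per step = 48
Total = 48 * 116 = 5568

5568


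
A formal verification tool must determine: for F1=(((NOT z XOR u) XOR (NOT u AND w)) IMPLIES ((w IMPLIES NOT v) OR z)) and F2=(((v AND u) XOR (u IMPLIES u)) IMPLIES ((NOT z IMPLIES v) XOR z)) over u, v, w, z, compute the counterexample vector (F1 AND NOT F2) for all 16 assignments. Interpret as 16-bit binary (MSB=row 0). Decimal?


F1 = (((NOT z XOR u) XOR (NOT u AND w)) IMPLIES ((w IMPLIES NOT v) OR z))
F2 = (((v AND u) XOR (u IMPLIES u)) IMPLIES ((NOT z IMPLIES v) XOR z))
Counterexample to F1=>F2 is where F1=1 and F2=0.
Evaluate each row (bits = u,v,w,z, MSB first):
  row 0 [0000]: F1=1 F2=0 -> F1&~F2 -> 1
  row 1 [0001]: F1=1 F2=0 -> F1&~F2 -> 1
  row 2 [0010]: F1=1 F2=0 -> F1&~F2 -> 1
  row 3 [0011]: F1=1 F2=0 -> F1&~F2 -> 1
  row 4 [0100]: F1=1 F2=1 -> F1&~F2 -> 0
  row 5 [0101]: F1=1 F2=0 -> F1&~F2 -> 1
  row 6 [0110]: F1=1 F2=1 -> F1&~F2 -> 0
  row 7 [0111]: F1=1 F2=0 -> F1&~F2 -> 1
  row 8 [1000]: F1=1 F2=0 -> F1&~F2 -> 1
  row 9 [1001]: F1=1 F2=0 -> F1&~F2 -> 1
  row 10 [1010]: F1=1 F2=0 -> F1&~F2 -> 1
  row 11 [1011]: F1=1 F2=0 -> F1&~F2 -> 1
  row 12 [1100]: F1=1 F2=1 -> F1&~F2 -> 0
  row 13 [1101]: F1=1 F2=1 -> F1&~F2 -> 0
  row 14 [1110]: F1=1 F2=1 -> F1&~F2 -> 0
  row 15 [1111]: F1=1 F2=1 -> F1&~F2 -> 0
Full result column, 4 rows per line (u,v fixed per line; w,z runs 00..11 left to right):
  rows 0-3 [u,v=00]: 1111  = hex F
  rows 4-7 [u,v=01]: 0101  = hex 5
  rows 8-11 [u,v=10]: 1111  = hex F
  rows 12-15 [u,v=11]: 0000  = hex 0
Counterexample vector (row 0 .. row 15) = 1111010111110000
Output column grouped in 4s = 1111 0101 1111 0000 = 0xF5F0
Convert to decimal digit by digit (value = value*16 + digit):
  F -> 15
  15*16 + 5 = 245
  245*16 + 15 (F) = 3935
  3935*16 + 0 = 62960
Decimal = 62960

62960


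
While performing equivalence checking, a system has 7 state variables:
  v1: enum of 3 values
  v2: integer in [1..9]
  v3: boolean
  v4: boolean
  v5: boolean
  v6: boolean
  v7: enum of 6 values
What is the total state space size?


State space = product of domain sizes of all variables.
Domain sizes:
  v1 (enum of 3 values): 3
  v2 (integer in [1..9]): 9
  v3 (boolean): 2
  v4 (boolean): 2
  v5 (boolean): 2
  v6 (boolean): 2
  v7 (enum of 6 values): 6
Product = 3 * 9 * 2 * 2 * 2 * 2 * 6 = 2592

2592


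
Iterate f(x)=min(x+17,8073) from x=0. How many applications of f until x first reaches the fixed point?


Step 1: x=0, cap=8073, increment=17
Step 2: x grows by 17 each step until capped at 8073; fixed point is x=8073
Step 3: iterations = ceil(8073/17) = 475

475


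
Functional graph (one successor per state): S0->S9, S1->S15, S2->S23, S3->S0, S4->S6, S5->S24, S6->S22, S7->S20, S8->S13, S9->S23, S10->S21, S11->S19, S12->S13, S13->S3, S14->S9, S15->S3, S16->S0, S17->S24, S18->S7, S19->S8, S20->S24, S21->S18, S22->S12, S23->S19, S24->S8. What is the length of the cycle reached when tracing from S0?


Trace from S0 until a state repeats:
  S0 -> S9 -> S23 -> S19 -> S8 -> S13 -> S3 -> S0
S0 first seen at step 0, revisited at step 7.
Cycle length = 7 - 0 = 7

7


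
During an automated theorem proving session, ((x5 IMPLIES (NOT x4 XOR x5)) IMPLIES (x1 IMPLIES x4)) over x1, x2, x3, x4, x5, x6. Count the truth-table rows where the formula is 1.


Formula: ((x5 IMPLIES (NOT x4 XOR x5)) IMPLIES (x1 IMPLIES x4)) over 6 vars (64 rows)
Evaluate each row (x1, x2, x3, x4, x5, x6 as bits, MSB first):
  row 0 [000000]: ((0 IMPLIES (NOT 0 XOR 0)) IMPLIES (0 IMPLIES 0)) -> 1
  row 1 [000001]: ((0 IMPLIES (NOT 0 XOR 0)) IMPLIES (0 IMPLIES 0)) -> 1
  row 2 [000010]: ((1 IMPLIES (NOT 0 XOR 1)) IMPLIES (0 IMPLIES 0)) -> 1
  row 3 [000011]: ((1 IMPLIES (NOT 0 XOR 1)) IMPLIES (0 IMPLIES 0)) -> 1
  row 4 [000100]: ((0 IMPLIES (NOT 1 XOR 0)) IMPLIES (0 IMPLIES 1)) -> 1
  (every remaining row is evaluated the same way; all 64 results are listed next)
Full result column, 8 rows per line (x1,x2,x3 fixed per line; x4,x5,x6 runs 000..111 left to right):
  rows 0-7 [x1,x2,x3=000]: 11111111  (ones: 8)
  rows 8-15 [x1,x2,x3=001]: 11111111  (ones: 8)
  rows 16-23 [x1,x2,x3=010]: 11111111  (ones: 8)
  rows 24-31 [x1,x2,x3=011]: 11111111  (ones: 8)
  rows 32-39 [x1,x2,x3=100]: 00111111  (ones: 6)
  rows 40-47 [x1,x2,x3=101]: 00111111  (ones: 6)
  rows 48-55 [x1,x2,x3=110]: 00111111  (ones: 6)
  rows 56-63 [x1,x2,x3=111]: 00111111  (ones: 6)
Count of 1-rows = 8+8+8+8+6+6+6+6 = 56

56


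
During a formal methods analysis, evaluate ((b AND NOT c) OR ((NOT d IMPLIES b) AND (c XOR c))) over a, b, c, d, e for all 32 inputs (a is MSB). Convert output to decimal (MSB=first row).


Formula: ((b AND NOT c) OR ((NOT d IMPLIES b) AND (c XOR c))) over a, b, c, d, e (32 rows)
Evaluate each row (bits = a,b,c,d,e, MSB first):
  row 0 [00000]: ((0 AND NOT 0) OR ((NOT 0 IMPLIES 0) AND (0 XOR 0))) -> 0
  row 1 [00001]: ((0 AND NOT 0) OR ((NOT 0 IMPLIES 0) AND (0 XOR 0))) -> 0
  row 2 [00010]: ((0 AND NOT 0) OR ((NOT 1 IMPLIES 0) AND (0 XOR 0))) -> 0
  row 3 [00011]: ((0 AND NOT 0) OR ((NOT 1 IMPLIES 0) AND (0 XOR 0))) -> 0
  row 4 [00100]: ((0 AND NOT 1) OR ((NOT 0 IMPLIES 0) AND (1 XOR 1))) -> 0
  row 5 [00101]: ((0 AND NOT 1) OR ((NOT 0 IMPLIES 0) AND (1 XOR 1))) -> 0
  row 6 [00110]: ((0 AND NOT 1) OR ((NOT 1 IMPLIES 0) AND (1 XOR 1))) -> 0
  row 7 [00111]: ((0 AND NOT 1) OR ((NOT 1 IMPLIES 0) AND (1 XOR 1))) -> 0
  row 8 [01000]: ((1 AND NOT 0) OR ((NOT 0 IMPLIES 1) AND (0 XOR 0))) -> 1
  row 9 [01001]: ((1 AND NOT 0) OR ((NOT 0 IMPLIES 1) AND (0 XOR 0))) -> 1
  row 10 [01010]: ((1 AND NOT 0) OR ((NOT 1 IMPLIES 1) AND (0 XOR 0))) -> 1
  row 11 [01011]: ((1 AND NOT 0) OR ((NOT 1 IMPLIES 1) AND (0 XOR 0))) -> 1
  row 12 [01100]: ((1 AND NOT 1) OR ((NOT 0 IMPLIES 1) AND (1 XOR 1))) -> 0
  row 13 [01101]: ((1 AND NOT 1) OR ((NOT 0 IMPLIES 1) AND (1 XOR 1))) -> 0
  row 14 [01110]: ((1 AND NOT 1) OR ((NOT 1 IMPLIES 1) AND (1 XOR 1))) -> 0
  row 15 [01111]: ((1 AND NOT 1) OR ((NOT 1 IMPLIES 1) AND (1 XOR 1))) -> 0
  row 16 [10000]: ((0 AND NOT 0) OR ((NOT 0 IMPLIES 0) AND (0 XOR 0))) -> 0
  row 17 [10001]: ((0 AND NOT 0) OR ((NOT 0 IMPLIES 0) AND (0 XOR 0))) -> 0
  row 18 [10010]: ((0 AND NOT 0) OR ((NOT 1 IMPLIES 0) AND (0 XOR 0))) -> 0
  row 19 [10011]: ((0 AND NOT 0) OR ((NOT 1 IMPLIES 0) AND (0 XOR 0))) -> 0
  row 20 [10100]: ((0 AND NOT 1) OR ((NOT 0 IMPLIES 0) AND (1 XOR 1))) -> 0
  row 21 [10101]: ((0 AND NOT 1) OR ((NOT 0 IMPLIES 0) AND (1 XOR 1))) -> 0
  row 22 [10110]: ((0 AND NOT 1) OR ((NOT 1 IMPLIES 0) AND (1 XOR 1))) -> 0
  row 23 [10111]: ((0 AND NOT 1) OR ((NOT 1 IMPLIES 0) AND (1 XOR 1))) -> 0
  row 24 [11000]: ((1 AND NOT 0) OR ((NOT 0 IMPLIES 1) AND (0 XOR 0))) -> 1
  row 25 [11001]: ((1 AND NOT 0) OR ((NOT 0 IMPLIES 1) AND (0 XOR 0))) -> 1
  row 26 [11010]: ((1 AND NOT 0) OR ((NOT 1 IMPLIES 1) AND (0 XOR 0))) -> 1
  row 27 [11011]: ((1 AND NOT 0) OR ((NOT 1 IMPLIES 1) AND (0 XOR 0))) -> 1
  row 28 [11100]: ((1 AND NOT 1) OR ((NOT 0 IMPLIES 1) AND (1 XOR 1))) -> 0
  row 29 [11101]: ((1 AND NOT 1) OR ((NOT 0 IMPLIES 1) AND (1 XOR 1))) -> 0
  row 30 [11110]: ((1 AND NOT 1) OR ((NOT 1 IMPLIES 1) AND (1 XOR 1))) -> 0
  row 31 [11111]: ((1 AND NOT 1) OR ((NOT 1 IMPLIES 1) AND (1 XOR 1))) -> 0
Full result column, 4 rows per line (a,b,c fixed per line; d,e runs 00..11 left to right):
  rows 0-3 [a,b,c=000]: 0000  = hex 0
  rows 4-7 [a,b,c=001]: 0000  = hex 0
  rows 8-11 [a,b,c=010]: 1111  = hex F
  rows 12-15 [a,b,c=011]: 0000  = hex 0
  rows 16-19 [a,b,c=100]: 0000  = hex 0
  rows 20-23 [a,b,c=101]: 0000  = hex 0
  rows 24-27 [a,b,c=110]: 1111  = hex F
  rows 28-31 [a,b,c=111]: 0000  = hex 0
Output column (row 0 .. row 31) = 00000000111100000000000011110000
Output column grouped in 4s = 0000 0000 1111 0000 0000 0000 1111 0000 = 0x00F000F0
Convert to decimal digit by digit (value = value*16 + digit):
  0 -> 0
  0*16 + 0 = 0
  0*16 + 15 (F) = 15
  15*16 + 0 = 240
  240*16 + 0 = 3840
  3840*16 + 0 = 61440
  61440*16 + 15 (F) = 983055
  983055*16 + 0 = 15728880
Decimal = 15728880

15728880


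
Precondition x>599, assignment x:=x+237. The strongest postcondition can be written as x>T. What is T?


Formula: sp(P, x:=E) = exists old_x. (x = E[old_x/x]) AND P[old_x/x] (old_x is the value of x before the assignment; eliminate old_x by solving x = E[old_x/x] for old_x)
Step 1: Precondition P: x>599, i.e. old_x > 599
Step 2: Assignment gives x = old_x + 237, so old_x = x - 237
Step 3: Substitute into P: x - 237 > 599
Step 4: Simplify: x > 599+237 = 836

836


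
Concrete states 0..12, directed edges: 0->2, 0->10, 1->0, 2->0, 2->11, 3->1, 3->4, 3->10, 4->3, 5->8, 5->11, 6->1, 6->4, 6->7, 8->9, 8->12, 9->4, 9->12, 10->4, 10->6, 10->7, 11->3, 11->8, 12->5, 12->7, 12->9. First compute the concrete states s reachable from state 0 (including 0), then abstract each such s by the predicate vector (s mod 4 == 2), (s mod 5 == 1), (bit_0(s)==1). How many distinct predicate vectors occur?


BFS from 0:
Concrete reachable: {0, 1, 2, 3, 4, 5, 6, 7, 8, 9, 10, 11, 12}
Abstract via predicates (s mod 4 == 2), (s mod 5 == 1), (bit_0(s)==1):
  (0,0,0) <- {0, 4, 8, 12}
  (0,0,1) <- {3, 5, 7, 9}
  (0,1,1) <- {1, 11}
  (1,0,0) <- {2, 10}
  (1,1,0) <- {6}
Distinct abstract states = 5

5


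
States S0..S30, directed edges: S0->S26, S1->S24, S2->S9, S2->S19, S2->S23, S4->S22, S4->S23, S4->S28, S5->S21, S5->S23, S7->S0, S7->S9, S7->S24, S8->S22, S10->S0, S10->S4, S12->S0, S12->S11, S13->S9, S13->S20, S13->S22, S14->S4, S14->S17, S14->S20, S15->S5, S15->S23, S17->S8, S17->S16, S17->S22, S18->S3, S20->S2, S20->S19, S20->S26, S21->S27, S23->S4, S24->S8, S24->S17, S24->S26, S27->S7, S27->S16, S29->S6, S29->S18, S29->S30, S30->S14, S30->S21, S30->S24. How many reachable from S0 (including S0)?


BFS from S0:
  layer 0: {S0}
  layer 1: {S26}
Reachable set: {S0, S26}
Count = 2

2


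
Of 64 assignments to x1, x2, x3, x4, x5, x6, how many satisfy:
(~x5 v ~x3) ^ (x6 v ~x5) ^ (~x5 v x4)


CNF with 3 clauses over 6 vars (64 assignments).
An assignment satisfies CNF iff every clause has >=1 true literal.
Check each row (bits = x1,x2,x3,x4,x5,x6; clause T/F shown):
  row 0 [000000]: clauses=TTT -> 1
  row 1 [000001]: clauses=TTT -> 1
  row 2 [000010]: clauses=TFF -> 0
  row 3 [000011]: clauses=TTF -> 0
  row 4 [000100]: clauses=TTT -> 1
  (every remaining row is evaluated the same way; all 64 results are listed next)
Full result column, 8 rows per line (x1,x2,x3 fixed per line; x4,x5,x6 runs 000..111 left to right):
  rows 0-7 [x1,x2,x3=000]: 11001101  (ones: 5)
  rows 8-15 [x1,x2,x3=001]: 11001100  (ones: 4)
  rows 16-23 [x1,x2,x3=010]: 11001101  (ones: 5)
  rows 24-31 [x1,x2,x3=011]: 11001100  (ones: 4)
  rows 32-39 [x1,x2,x3=100]: 11001101  (ones: 5)
  rows 40-47 [x1,x2,x3=101]: 11001100  (ones: 4)
  rows 48-55 [x1,x2,x3=110]: 11001101  (ones: 5)
  rows 56-63 [x1,x2,x3=111]: 11001100  (ones: 4)
Satisfying assignments = 5+4+5+4+5+4+5+4 = 36

36


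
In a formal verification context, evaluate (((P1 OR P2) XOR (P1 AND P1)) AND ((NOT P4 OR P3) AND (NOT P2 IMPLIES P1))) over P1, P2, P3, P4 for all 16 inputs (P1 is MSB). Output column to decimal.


Formula: (((P1 OR P2) XOR (P1 AND P1)) AND ((NOT P4 OR P3) AND (NOT P2 IMPLIES P1))) over P1, P2, P3, P4 (16 rows)
Evaluate each row (bits = P1,P2,P3,P4, MSB first):
  row 0 [0000]: (((0 OR 0) XOR (0 AND 0)) AND ((NOT 0 OR 0) AND (NOT 0 IMPLIES 0))) -> 0
  row 1 [0001]: (((0 OR 0) XOR (0 AND 0)) AND ((NOT 1 OR 0) AND (NOT 0 IMPLIES 0))) -> 0
  row 2 [0010]: (((0 OR 0) XOR (0 AND 0)) AND ((NOT 0 OR 1) AND (NOT 0 IMPLIES 0))) -> 0
  row 3 [0011]: (((0 OR 0) XOR (0 AND 0)) AND ((NOT 1 OR 1) AND (NOT 0 IMPLIES 0))) -> 0
  row 4 [0100]: (((0 OR 1) XOR (0 AND 0)) AND ((NOT 0 OR 0) AND (NOT 1 IMPLIES 0))) -> 1
  row 5 [0101]: (((0 OR 1) XOR (0 AND 0)) AND ((NOT 1 OR 0) AND (NOT 1 IMPLIES 0))) -> 0
  row 6 [0110]: (((0 OR 1) XOR (0 AND 0)) AND ((NOT 0 OR 1) AND (NOT 1 IMPLIES 0))) -> 1
  row 7 [0111]: (((0 OR 1) XOR (0 AND 0)) AND ((NOT 1 OR 1) AND (NOT 1 IMPLIES 0))) -> 1
  row 8 [1000]: (((1 OR 0) XOR (1 AND 1)) AND ((NOT 0 OR 0) AND (NOT 0 IMPLIES 1))) -> 0
  row 9 [1001]: (((1 OR 0) XOR (1 AND 1)) AND ((NOT 1 OR 0) AND (NOT 0 IMPLIES 1))) -> 0
  row 10 [1010]: (((1 OR 0) XOR (1 AND 1)) AND ((NOT 0 OR 1) AND (NOT 0 IMPLIES 1))) -> 0
  row 11 [1011]: (((1 OR 0) XOR (1 AND 1)) AND ((NOT 1 OR 1) AND (NOT 0 IMPLIES 1))) -> 0
  row 12 [1100]: (((1 OR 1) XOR (1 AND 1)) AND ((NOT 0 OR 0) AND (NOT 1 IMPLIES 1))) -> 0
  row 13 [1101]: (((1 OR 1) XOR (1 AND 1)) AND ((NOT 1 OR 0) AND (NOT 1 IMPLIES 1))) -> 0
  row 14 [1110]: (((1 OR 1) XOR (1 AND 1)) AND ((NOT 0 OR 1) AND (NOT 1 IMPLIES 1))) -> 0
  row 15 [1111]: (((1 OR 1) XOR (1 AND 1)) AND ((NOT 1 OR 1) AND (NOT 1 IMPLIES 1))) -> 0
Full result column, 4 rows per line (P1,P2 fixed per line; P3,P4 runs 00..11 left to right):
  rows 0-3 [P1,P2=00]: 0000  = hex 0
  rows 4-7 [P1,P2=01]: 1011  = hex B
  rows 8-11 [P1,P2=10]: 0000  = hex 0
  rows 12-15 [P1,P2=11]: 0000  = hex 0
Output column (row 0 .. row 15) = 0000101100000000
Output column grouped in 4s = 0000 1011 0000 0000 = 0x0B00
Convert to decimal digit by digit (value = value*16 + digit):
  0 -> 0
  0*16 + 11 (B) = 11
  11*16 + 0 = 176
  176*16 + 0 = 2816
Decimal = 2816

2816


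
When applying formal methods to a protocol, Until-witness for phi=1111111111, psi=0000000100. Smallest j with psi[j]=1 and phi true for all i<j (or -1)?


(phi U psi) at 0: need smallest j with psi[j]=1 and phi[i]=1 for all i in [0,j).
Scan from step 0:
  step 0: phi=1, psi=0 -> continue
  step 1: phi=1, psi=0 -> continue
  step 2: phi=1, psi=0 -> continue
  step 3: phi=1, psi=0 -> continue
  step 7: psi=1 and phi held for [0,7) -> witness found
Witness step = 7

7


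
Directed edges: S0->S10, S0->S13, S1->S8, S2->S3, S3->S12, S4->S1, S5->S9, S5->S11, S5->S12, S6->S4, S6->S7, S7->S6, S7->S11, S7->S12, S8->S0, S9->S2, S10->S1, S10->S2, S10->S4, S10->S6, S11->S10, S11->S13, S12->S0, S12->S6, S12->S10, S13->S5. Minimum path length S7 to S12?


BFS layer-by-layer from S7:
  dist 0: {S7}
  dist 1: {S6, S11, S12}
  -> S12 reached at distance 1
Shortest path length = 1

1


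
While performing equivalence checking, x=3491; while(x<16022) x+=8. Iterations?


Step 1: x goes from 3491 toward 16022 by 8; the body runs while x<16022, so iterations = ceil((bound-start)/step)
Step 2: Distance=12531
Step 3: ceil(12531/8)=1567

1567


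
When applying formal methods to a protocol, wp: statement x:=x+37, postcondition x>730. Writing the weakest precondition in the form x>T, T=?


Formula: wp(x:=E, P) = P[E/x] (substitute E for x in postcondition)
Step 1: Postcondition: x>730
Step 2: Substitute x+37 for x: x+37>730
Step 3: Solve for x: x > 730-37 = 693

693


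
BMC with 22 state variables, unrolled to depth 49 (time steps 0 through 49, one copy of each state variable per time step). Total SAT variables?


BMC unrolls to depth k, creating one copy of each state var for steps 0..k.
Step count = 49 + 1 = 50 (steps 0 through 49)
Vars per step = 22
Total = 22 * 50 = 1100

1100


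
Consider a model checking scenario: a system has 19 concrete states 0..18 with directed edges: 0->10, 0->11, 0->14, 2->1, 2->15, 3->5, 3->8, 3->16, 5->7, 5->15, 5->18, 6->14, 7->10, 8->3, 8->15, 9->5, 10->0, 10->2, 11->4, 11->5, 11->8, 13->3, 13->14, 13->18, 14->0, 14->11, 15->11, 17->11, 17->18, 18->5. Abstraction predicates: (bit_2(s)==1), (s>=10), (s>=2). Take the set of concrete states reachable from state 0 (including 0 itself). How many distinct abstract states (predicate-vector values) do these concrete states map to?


BFS from 0:
Concrete reachable: {0, 1, 2, 3, 4, 5, 7, 8, 10, 11, 14, 15, 16, 18}
Abstract via predicates (bit_2(s)==1), (s>=10), (s>=2):
  (0,0,0) <- {0, 1}
  (0,0,1) <- {2, 3, 8}
  (0,1,1) <- {10, 11, 16, 18}
  (1,0,1) <- {4, 5, 7}
  (1,1,1) <- {14, 15}
Distinct abstract states = 5

5


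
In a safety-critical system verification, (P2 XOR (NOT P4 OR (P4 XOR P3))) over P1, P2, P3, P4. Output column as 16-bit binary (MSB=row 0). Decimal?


Formula: (P2 XOR (NOT P4 OR (P4 XOR P3))) over P1, P2, P3, P4 (16 rows)
Evaluate each row (bits = P1,P2,P3,P4, MSB first):
  row 0 [0000]: (0 XOR (NOT 0 OR (0 XOR 0))) -> 1
  row 1 [0001]: (0 XOR (NOT 1 OR (1 XOR 0))) -> 1
  row 2 [0010]: (0 XOR (NOT 0 OR (0 XOR 1))) -> 1
  row 3 [0011]: (0 XOR (NOT 1 OR (1 XOR 1))) -> 0
  row 4 [0100]: (1 XOR (NOT 0 OR (0 XOR 0))) -> 0
  row 5 [0101]: (1 XOR (NOT 1 OR (1 XOR 0))) -> 0
  row 6 [0110]: (1 XOR (NOT 0 OR (0 XOR 1))) -> 0
  row 7 [0111]: (1 XOR (NOT 1 OR (1 XOR 1))) -> 1
  row 8 [1000]: (0 XOR (NOT 0 OR (0 XOR 0))) -> 1
  row 9 [1001]: (0 XOR (NOT 1 OR (1 XOR 0))) -> 1
  row 10 [1010]: (0 XOR (NOT 0 OR (0 XOR 1))) -> 1
  row 11 [1011]: (0 XOR (NOT 1 OR (1 XOR 1))) -> 0
  row 12 [1100]: (1 XOR (NOT 0 OR (0 XOR 0))) -> 0
  row 13 [1101]: (1 XOR (NOT 1 OR (1 XOR 0))) -> 0
  row 14 [1110]: (1 XOR (NOT 0 OR (0 XOR 1))) -> 0
  row 15 [1111]: (1 XOR (NOT 1 OR (1 XOR 1))) -> 1
Full result column, 4 rows per line (P1,P2 fixed per line; P3,P4 runs 00..11 left to right):
  rows 0-3 [P1,P2=00]: 1110  = hex E
  rows 4-7 [P1,P2=01]: 0001  = hex 1
  rows 8-11 [P1,P2=10]: 1110  = hex E
  rows 12-15 [P1,P2=11]: 0001  = hex 1
Output column (row 0 .. row 15) = 1110000111100001
Output column grouped in 4s = 1110 0001 1110 0001 = 0xE1E1
Convert to decimal digit by digit (value = value*16 + digit):
  E -> 14
  14*16 + 1 = 225
  225*16 + 14 (E) = 3614
  3614*16 + 1 = 57825
Decimal = 57825

57825
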